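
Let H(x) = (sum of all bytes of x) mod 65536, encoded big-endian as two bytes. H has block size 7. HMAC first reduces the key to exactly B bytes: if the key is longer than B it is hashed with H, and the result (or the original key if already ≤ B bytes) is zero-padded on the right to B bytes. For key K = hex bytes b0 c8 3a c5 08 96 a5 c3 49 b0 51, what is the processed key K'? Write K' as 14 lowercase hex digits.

05c70000000000

|K| = 11 > B = 7, so first hash the key.
H(K): sum = 176+200+58+197+8+150+165+195+73+176+81 = 1479 → 05 c7.
Zero-pad H(K) = 05 c7 to 7 bytes: K' = 05 c7 00 00 00 00 00.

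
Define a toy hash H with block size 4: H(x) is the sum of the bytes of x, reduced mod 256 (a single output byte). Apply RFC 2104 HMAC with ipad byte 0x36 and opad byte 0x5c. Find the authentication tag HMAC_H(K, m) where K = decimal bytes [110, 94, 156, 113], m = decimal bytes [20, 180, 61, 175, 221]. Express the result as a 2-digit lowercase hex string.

63

Key decimal bytes [110, 94, 156, 113] = 6e 5e 9c 71 is exactly B = 4 bytes: K' = 6e 5e 9c 71.
K' ⊕ ipad = 58 68 aa 47.  K' ⊕ opad = 32 02 c0 2d.
Inner input = (K'⊕ipad) ∥ m = 58 68 aa 47 ∥ 14 b4 3d af dd.
Inner hash: sum = 88+104+170+71+20+180+61+175+221 = 1090; mod 256 = 66 → 42.
Outer input = (K'⊕opad) ∥ inner = 32 02 c0 2d ∥ 42.
Outer hash (tag): sum = 50+2+192+45+66 = 355; mod 256 = 99 → 63.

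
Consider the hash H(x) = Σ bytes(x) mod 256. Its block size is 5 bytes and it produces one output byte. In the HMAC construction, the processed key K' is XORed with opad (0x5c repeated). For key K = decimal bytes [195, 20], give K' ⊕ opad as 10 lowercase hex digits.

9f485c5c5c

Key decimal bytes [195, 20] = c3 14 is 2 bytes ≤ B = 5; zero-pad to 5 bytes: K' = c3 14 00 00 00.
XOR each byte with 0x5c: c3⊕5c=9f, 14⊕5c=48, 00⊕5c=5c, 00⊕5c=5c, 00⊕5c=5c.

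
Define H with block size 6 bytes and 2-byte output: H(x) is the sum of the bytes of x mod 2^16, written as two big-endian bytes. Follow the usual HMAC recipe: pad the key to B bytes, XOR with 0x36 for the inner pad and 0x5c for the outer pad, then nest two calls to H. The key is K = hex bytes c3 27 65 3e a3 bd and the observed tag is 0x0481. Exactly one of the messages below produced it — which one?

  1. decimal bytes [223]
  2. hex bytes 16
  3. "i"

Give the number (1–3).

Key hex bytes c3 27 65 3e a3 bd is exactly B = 6 bytes: K' = c3 27 65 3e a3 bd.
K' ⊕ ipad = f5 11 53 08 95 8b; K' ⊕ opad = 9f 7b 39 62 ff e1.
m1: inner = H(f5 11 53 08 95 8b df) = 03 60; tag = H(9f 7b 39 62 ff e1 03 60) = 03f8
m2: inner = H(f5 11 53 08 95 8b 16) = 02 97; tag = H(9f 7b 39 62 ff e1 02 97) = 042e
m3: inner = H(f5 11 53 08 95 8b 69) = 02 ea; tag = H(9f 7b 39 62 ff e1 02 ea) = 0481 ← matches

3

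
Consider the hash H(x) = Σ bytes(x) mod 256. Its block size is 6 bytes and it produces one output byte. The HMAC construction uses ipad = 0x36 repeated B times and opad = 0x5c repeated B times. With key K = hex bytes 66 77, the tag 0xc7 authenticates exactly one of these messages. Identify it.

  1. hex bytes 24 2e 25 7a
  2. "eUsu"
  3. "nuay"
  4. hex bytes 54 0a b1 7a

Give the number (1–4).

4

Key hex bytes 66 77 is 2 bytes ≤ B = 6; zero-pad to 6 bytes: K' = 66 77 00 00 00 00.
K' ⊕ ipad = 50 41 36 36 36 36; K' ⊕ opad = 3a 2b 5c 5c 5c 5c.
m1: inner = H(50 41 36 36 36 36 24 2e 25 7a) = 5a; tag = H(3a 2b 5c 5c 5c 5c 5a) = 2f
m2: inner = H(50 41 36 36 36 36 65 55 73 75) = 0b; tag = H(3a 2b 5c 5c 5c 5c 0b) = e0
m3: inner = H(50 41 36 36 36 36 6e 75 61 79) = 26; tag = H(3a 2b 5c 5c 5c 5c 26) = fb
m4: inner = H(50 41 36 36 36 36 54 0a b1 7a) = f2; tag = H(3a 2b 5c 5c 5c 5c f2) = c7 ← matches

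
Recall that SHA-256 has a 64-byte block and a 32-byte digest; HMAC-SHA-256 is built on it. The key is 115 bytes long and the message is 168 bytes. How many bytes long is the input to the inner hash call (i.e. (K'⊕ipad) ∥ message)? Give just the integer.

232

Key is 115 > 64 bytes, so it is hashed to 32 bytes then zero-padded to 64: |K'| = 64.
Inner input = (K'⊕ipad) ∥ m → 64 + 168 = 232 bytes.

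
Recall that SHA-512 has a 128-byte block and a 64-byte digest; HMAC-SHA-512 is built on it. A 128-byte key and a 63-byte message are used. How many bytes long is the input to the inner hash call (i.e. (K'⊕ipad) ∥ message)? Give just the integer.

Key is 128 ≤ 128 bytes, zero-padded: |K'| = 128.
Inner input = (K'⊕ipad) ∥ m → 128 + 63 = 191 bytes.

191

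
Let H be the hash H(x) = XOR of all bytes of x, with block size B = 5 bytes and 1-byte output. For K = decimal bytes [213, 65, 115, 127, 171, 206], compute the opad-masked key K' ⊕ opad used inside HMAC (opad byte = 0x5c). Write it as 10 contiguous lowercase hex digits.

Key decimal bytes [213, 65, 115, 127, 171, 206] = d5 41 73 7f ab ce is 6 bytes > B = 5, so hash it first: H(key) = fd, then zero-pad to 5 bytes: K' = fd 00 00 00 00.
XOR each byte with 0x5c: fd⊕5c=a1, 00⊕5c=5c, 00⊕5c=5c, 00⊕5c=5c, 00⊕5c=5c.

a15c5c5c5c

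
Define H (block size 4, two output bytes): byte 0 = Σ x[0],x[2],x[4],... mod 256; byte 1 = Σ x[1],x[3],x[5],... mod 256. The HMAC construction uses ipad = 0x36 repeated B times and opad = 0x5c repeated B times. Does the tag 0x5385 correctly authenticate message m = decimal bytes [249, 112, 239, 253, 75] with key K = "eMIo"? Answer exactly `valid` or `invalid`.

valid

Key "eMIo" = 65 4d 49 6f is exactly B = 4 bytes: K' = 65 4d 49 6f.
K' ⊕ ipad = 53 7b 7f 59; K' ⊕ opad = 39 11 15 33.
Inner hash: even-index sum = 773 mod 256 = 5; odd-index sum = 577 mod 256 = 65 → 05 41.
Outer hash (recomputed tag): even-index sum = 83 mod 256 = 83; odd-index sum = 133 mod 256 = 133 → 53 85.
Recomputed tag = 5385; claimed = 5385 → match.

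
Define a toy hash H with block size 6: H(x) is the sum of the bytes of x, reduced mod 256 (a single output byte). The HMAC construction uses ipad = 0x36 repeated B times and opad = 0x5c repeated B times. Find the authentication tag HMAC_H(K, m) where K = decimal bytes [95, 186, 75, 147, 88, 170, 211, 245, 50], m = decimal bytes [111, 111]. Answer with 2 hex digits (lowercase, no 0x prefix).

2c

Key decimal bytes [95, 186, 75, 147, 88, 170, 211, 245, 50] = 5f ba 4b 93 58 aa d3 f5 32 is 9 bytes > B = 6, so hash it first: H(key) = f3, then zero-pad to 6 bytes: K' = f3 00 00 00 00 00.
K' ⊕ ipad = c5 36 36 36 36 36.  K' ⊕ opad = af 5c 5c 5c 5c 5c.
Inner input = (K'⊕ipad) ∥ m = c5 36 36 36 36 36 ∥ 6f 6f.
Inner hash: sum = 197+54+54+54+54+54+111+111 = 689; mod 256 = 177 → b1.
Outer input = (K'⊕opad) ∥ inner = af 5c 5c 5c 5c 5c ∥ b1.
Outer hash (tag): sum = 175+92+92+92+92+92+177 = 812; mod 256 = 44 → 2c.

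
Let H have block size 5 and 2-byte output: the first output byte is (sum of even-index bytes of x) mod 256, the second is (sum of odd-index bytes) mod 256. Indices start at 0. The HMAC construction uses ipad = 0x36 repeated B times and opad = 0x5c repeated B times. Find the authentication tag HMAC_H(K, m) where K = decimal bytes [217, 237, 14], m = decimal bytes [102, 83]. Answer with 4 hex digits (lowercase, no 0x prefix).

aabd

Key decimal bytes [217, 237, 14] = d9 ed 0e is 3 bytes ≤ B = 5; zero-pad to 5 bytes: K' = d9 ed 0e 00 00.
K' ⊕ ipad = ef db 38 36 36.  K' ⊕ opad = 85 b1 52 5c 5c.
Inner input = (K'⊕ipad) ∥ m = ef db 38 36 36 ∥ 66 53.
Inner hash: even-index sum = 432 mod 256 = 176; odd-index sum = 375 mod 256 = 119 → b0 77.
Outer input = (K'⊕opad) ∥ inner = 85 b1 52 5c 5c ∥ b0 77.
Outer hash (tag): even-index sum = 426 mod 256 = 170; odd-index sum = 445 mod 256 = 189 → aa bd.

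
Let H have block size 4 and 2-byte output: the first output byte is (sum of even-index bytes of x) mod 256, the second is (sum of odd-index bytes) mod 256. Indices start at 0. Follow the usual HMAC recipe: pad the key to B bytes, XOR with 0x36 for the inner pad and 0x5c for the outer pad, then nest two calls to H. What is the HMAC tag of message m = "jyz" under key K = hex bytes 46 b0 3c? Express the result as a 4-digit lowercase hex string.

d87d

Key hex bytes 46 b0 3c is 3 bytes ≤ B = 4; zero-pad to 4 bytes: K' = 46 b0 3c 00.
K' ⊕ ipad = 70 86 0a 36.  K' ⊕ opad = 1a ec 60 5c.
Inner input = (K'⊕ipad) ∥ m = 70 86 0a 36 ∥ 6a 79 7a.
Inner hash: even-index sum = 350 mod 256 = 94; odd-index sum = 309 mod 256 = 53 → 5e 35.
Outer input = (K'⊕opad) ∥ inner = 1a ec 60 5c ∥ 5e 35.
Outer hash (tag): even-index sum = 216 mod 256 = 216; odd-index sum = 381 mod 256 = 125 → d8 7d.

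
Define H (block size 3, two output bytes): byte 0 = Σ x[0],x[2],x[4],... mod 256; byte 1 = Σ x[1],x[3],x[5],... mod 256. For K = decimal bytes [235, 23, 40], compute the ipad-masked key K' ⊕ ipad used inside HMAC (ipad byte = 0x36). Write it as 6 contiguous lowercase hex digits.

Key decimal bytes [235, 23, 40] = eb 17 28 is exactly B = 3 bytes: K' = eb 17 28.
XOR each byte with 0x36: eb⊕36=dd, 17⊕36=21, 28⊕36=1e.

dd211e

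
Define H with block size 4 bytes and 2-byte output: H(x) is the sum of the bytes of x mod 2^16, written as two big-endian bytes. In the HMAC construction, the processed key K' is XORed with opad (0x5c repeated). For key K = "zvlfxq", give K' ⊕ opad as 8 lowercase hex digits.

Key "zvlfxq" = 7a 76 6c 66 78 71 is 6 bytes > B = 4, so hash it first: H(key) = 02 ab, then zero-pad to 4 bytes: K' = 02 ab 00 00.
XOR each byte with 0x5c: 02⊕5c=5e, ab⊕5c=f7, 00⊕5c=5c, 00⊕5c=5c.

5ef75c5c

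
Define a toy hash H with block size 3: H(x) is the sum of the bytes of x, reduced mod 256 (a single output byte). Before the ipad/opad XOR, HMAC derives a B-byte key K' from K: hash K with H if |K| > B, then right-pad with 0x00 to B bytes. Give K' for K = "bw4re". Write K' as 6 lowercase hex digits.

e40000

|K| = 5 > B = 3, so first hash the key.
H(K): sum = 98+119+52+114+101 = 484; mod 256 = 228 → e4.
Zero-pad H(K) = e4 to 3 bytes: K' = e4 00 00.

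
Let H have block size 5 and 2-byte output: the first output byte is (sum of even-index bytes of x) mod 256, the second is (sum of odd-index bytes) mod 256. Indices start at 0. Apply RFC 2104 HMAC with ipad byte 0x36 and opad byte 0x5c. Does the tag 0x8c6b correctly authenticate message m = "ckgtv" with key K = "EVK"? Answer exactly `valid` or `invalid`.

Key "EVK" = 45 56 4b is 3 bytes ≤ B = 5; zero-pad to 5 bytes: K' = 45 56 4b 00 00.
K' ⊕ ipad = 73 60 7d 36 36; K' ⊕ opad = 19 0a 17 5c 5c.
Inner hash: even-index sum = 517 mod 256 = 5; odd-index sum = 470 mod 256 = 214 → 05 d6.
Outer hash (recomputed tag): even-index sum = 354 mod 256 = 98; odd-index sum = 107 mod 256 = 107 → 62 6b.
Recomputed tag = 626b; claimed = 8c6b → mismatch.

invalid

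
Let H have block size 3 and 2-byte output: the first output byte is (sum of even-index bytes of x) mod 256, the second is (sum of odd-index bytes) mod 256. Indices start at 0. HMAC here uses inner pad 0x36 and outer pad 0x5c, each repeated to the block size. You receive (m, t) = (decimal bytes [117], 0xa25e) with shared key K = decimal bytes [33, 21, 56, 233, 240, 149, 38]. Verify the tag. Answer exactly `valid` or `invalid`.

Key decimal bytes [33, 21, 56, 233, 240, 149, 38] = 21 15 38 e9 f0 95 26 is 7 bytes > B = 3, so hash it first: H(key) = 6f 93, then zero-pad to 3 bytes: K' = 6f 93 00.
K' ⊕ ipad = 59 a5 36; K' ⊕ opad = 33 cf 5c.
Inner hash: even-index sum = 143 mod 256 = 143; odd-index sum = 282 mod 256 = 26 → 8f 1a.
Outer hash (recomputed tag): even-index sum = 169 mod 256 = 169; odd-index sum = 350 mod 256 = 94 → a9 5e.
Recomputed tag = a95e; claimed = a25e → mismatch.

invalid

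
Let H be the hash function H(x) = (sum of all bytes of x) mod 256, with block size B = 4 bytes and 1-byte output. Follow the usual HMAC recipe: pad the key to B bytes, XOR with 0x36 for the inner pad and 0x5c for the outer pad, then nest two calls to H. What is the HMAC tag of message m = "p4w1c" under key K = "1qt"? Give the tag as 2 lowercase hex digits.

93

Key "1qt" = 31 71 74 is 3 bytes ≤ B = 4; zero-pad to 4 bytes: K' = 31 71 74 00.
K' ⊕ ipad = 07 47 42 36.  K' ⊕ opad = 6d 2d 28 5c.
Inner input = (K'⊕ipad) ∥ m = 07 47 42 36 ∥ 70 34 77 31 63.
Inner hash: sum = 7+71+66+54+112+52+119+49+99 = 629; mod 256 = 117 → 75.
Outer input = (K'⊕opad) ∥ inner = 6d 2d 28 5c ∥ 75.
Outer hash (tag): sum = 109+45+40+92+117 = 403; mod 256 = 147 → 93.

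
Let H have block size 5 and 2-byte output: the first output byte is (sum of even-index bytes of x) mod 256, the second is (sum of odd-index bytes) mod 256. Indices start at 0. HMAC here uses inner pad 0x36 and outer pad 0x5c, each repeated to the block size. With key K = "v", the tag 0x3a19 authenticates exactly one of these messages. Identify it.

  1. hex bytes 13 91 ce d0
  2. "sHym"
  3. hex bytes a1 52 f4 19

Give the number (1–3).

Key "v" = 76 is 1 byte ≤ B = 5; zero-pad to 5 bytes: K' = 76 00 00 00 00.
K' ⊕ ipad = 40 36 36 36 36; K' ⊕ opad = 2a 5c 5c 5c 5c.
m1: inner = H(40 36 36 36 36 13 91 ce d0) = 0d 4d; tag = H(2a 5c 5c 5c 5c 0d 4d) = 2fc5
m2: inner = H(40 36 36 36 36 73 48 79 6d) = 61 58; tag = H(2a 5c 5c 5c 5c 61 58) = 3a19 ← matches
m3: inner = H(40 36 36 36 36 a1 52 f4 19) = 17 01; tag = H(2a 5c 5c 5c 5c 17 01) = e3cf

2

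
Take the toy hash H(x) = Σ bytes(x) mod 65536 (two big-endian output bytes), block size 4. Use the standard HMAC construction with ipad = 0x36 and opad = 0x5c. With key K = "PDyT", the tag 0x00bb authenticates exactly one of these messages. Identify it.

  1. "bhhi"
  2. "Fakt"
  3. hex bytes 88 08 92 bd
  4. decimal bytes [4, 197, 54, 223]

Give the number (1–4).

Key "PDyT" = 50 44 79 54 is exactly B = 4 bytes: K' = 50 44 79 54.
K' ⊕ ipad = 66 72 4f 62; K' ⊕ opad = 0c 18 25 08.
m1: inner = H(66 72 4f 62 62 68 68 69) = 03 24; tag = H(0c 18 25 08 03 24) = 0078
m2: inner = H(66 72 4f 62 46 61 6b 74) = 03 0f; tag = H(0c 18 25 08 03 0f) = 0063
m3: inner = H(66 72 4f 62 88 08 92 bd) = 03 68; tag = H(0c 18 25 08 03 68) = 00bc
m4: inner = H(66 72 4f 62 04 c5 36 df) = 03 67; tag = H(0c 18 25 08 03 67) = 00bb ← matches

4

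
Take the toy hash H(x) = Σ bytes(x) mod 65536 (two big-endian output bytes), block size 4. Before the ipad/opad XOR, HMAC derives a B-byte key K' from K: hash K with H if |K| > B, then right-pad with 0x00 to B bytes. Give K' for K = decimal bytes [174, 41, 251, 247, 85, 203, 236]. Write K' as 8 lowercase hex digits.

|K| = 7 > B = 4, so first hash the key.
H(K): sum = 174+41+251+247+85+203+236 = 1237 → 04 d5.
Zero-pad H(K) = 04 d5 to 4 bytes: K' = 04 d5 00 00.

04d50000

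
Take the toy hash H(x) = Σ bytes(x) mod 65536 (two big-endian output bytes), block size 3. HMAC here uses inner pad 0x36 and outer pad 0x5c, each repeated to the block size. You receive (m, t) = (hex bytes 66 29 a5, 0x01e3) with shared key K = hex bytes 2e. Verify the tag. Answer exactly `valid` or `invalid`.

Key hex bytes 2e is 1 byte ≤ B = 3; zero-pad to 3 bytes: K' = 2e 00 00.
K' ⊕ ipad = 18 36 36; K' ⊕ opad = 72 5c 5c.
Inner hash: sum = 24+54+54+102+41+165 = 440 → 01 b8.
Outer hash (recomputed tag): sum = 114+92+92+1+184 = 483 → 01 e3.
Recomputed tag = 01e3; claimed = 01e3 → match.

valid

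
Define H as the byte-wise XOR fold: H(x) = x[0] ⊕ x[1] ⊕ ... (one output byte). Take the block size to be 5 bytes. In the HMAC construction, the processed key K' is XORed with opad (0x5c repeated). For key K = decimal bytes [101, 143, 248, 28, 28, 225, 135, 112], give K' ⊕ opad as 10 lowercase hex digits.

Key decimal bytes [101, 143, 248, 28, 28, 225, 135, 112] = 65 8f f8 1c 1c e1 87 70 is 8 bytes > B = 5, so hash it first: H(key) = 04, then zero-pad to 5 bytes: K' = 04 00 00 00 00.
XOR each byte with 0x5c: 04⊕5c=58, 00⊕5c=5c, 00⊕5c=5c, 00⊕5c=5c, 00⊕5c=5c.

585c5c5c5c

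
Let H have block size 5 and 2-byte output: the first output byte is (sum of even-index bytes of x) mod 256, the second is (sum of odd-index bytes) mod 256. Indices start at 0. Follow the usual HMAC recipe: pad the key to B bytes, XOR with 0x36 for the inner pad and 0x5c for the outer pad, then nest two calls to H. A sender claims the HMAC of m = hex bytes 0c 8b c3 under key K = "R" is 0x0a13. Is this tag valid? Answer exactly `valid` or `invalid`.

invalid

Key "R" = 52 is 1 byte ≤ B = 5; zero-pad to 5 bytes: K' = 52 00 00 00 00.
K' ⊕ ipad = 64 36 36 36 36; K' ⊕ opad = 0e 5c 5c 5c 5c.
Inner hash: even-index sum = 347 mod 256 = 91; odd-index sum = 315 mod 256 = 59 → 5b 3b.
Outer hash (recomputed tag): even-index sum = 257 mod 256 = 1; odd-index sum = 275 mod 256 = 19 → 01 13.
Recomputed tag = 0113; claimed = 0a13 → mismatch.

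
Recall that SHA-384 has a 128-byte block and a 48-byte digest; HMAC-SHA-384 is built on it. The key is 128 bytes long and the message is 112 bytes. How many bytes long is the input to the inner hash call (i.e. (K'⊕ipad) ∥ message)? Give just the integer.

Key is 128 ≤ 128 bytes, zero-padded: |K'| = 128.
Inner input = (K'⊕ipad) ∥ m → 128 + 112 = 240 bytes.

240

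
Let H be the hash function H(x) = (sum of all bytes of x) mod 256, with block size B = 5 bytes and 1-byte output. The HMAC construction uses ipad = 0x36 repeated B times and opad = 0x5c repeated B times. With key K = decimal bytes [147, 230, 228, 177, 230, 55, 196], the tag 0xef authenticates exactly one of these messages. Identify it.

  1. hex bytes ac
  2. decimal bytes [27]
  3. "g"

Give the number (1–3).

Key decimal bytes [147, 230, 228, 177, 230, 55, 196] = 93 e6 e4 b1 e6 37 c4 is 7 bytes > B = 5, so hash it first: H(key) = ef, then zero-pad to 5 bytes: K' = ef 00 00 00 00.
K' ⊕ ipad = d9 36 36 36 36; K' ⊕ opad = b3 5c 5c 5c 5c.
m1: inner = H(d9 36 36 36 36 ac) = 5d; tag = H(b3 5c 5c 5c 5c 5d) = 80
m2: inner = H(d9 36 36 36 36 1b) = cc; tag = H(b3 5c 5c 5c 5c cc) = ef ← matches
m3: inner = H(d9 36 36 36 36 67) = 18; tag = H(b3 5c 5c 5c 5c 18) = 3b

2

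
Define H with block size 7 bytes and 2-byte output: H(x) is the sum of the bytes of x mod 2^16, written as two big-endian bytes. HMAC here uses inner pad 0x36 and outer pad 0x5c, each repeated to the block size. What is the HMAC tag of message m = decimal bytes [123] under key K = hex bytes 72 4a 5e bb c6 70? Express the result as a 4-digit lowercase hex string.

Key hex bytes 72 4a 5e bb c6 70 is 6 bytes ≤ B = 7; zero-pad to 7 bytes: K' = 72 4a 5e bb c6 70 00.
K' ⊕ ipad = 44 7c 68 8d f0 46 36.  K' ⊕ opad = 2e 16 02 e7 9a 2c 5c.
Inner input = (K'⊕ipad) ∥ m = 44 7c 68 8d f0 46 36 ∥ 7b.
Inner hash: sum = 68+124+104+141+240+70+54+123 = 924 → 03 9c.
Outer input = (K'⊕opad) ∥ inner = 2e 16 02 e7 9a 2c 5c ∥ 03 9c.
Outer hash (tag): sum = 46+22+2+231+154+44+92+3+156 = 750 → 02 ee.

02ee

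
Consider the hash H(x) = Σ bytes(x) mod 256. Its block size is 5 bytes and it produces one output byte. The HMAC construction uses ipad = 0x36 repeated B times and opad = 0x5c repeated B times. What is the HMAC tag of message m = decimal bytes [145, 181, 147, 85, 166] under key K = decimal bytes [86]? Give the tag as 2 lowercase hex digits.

Key decimal bytes [86] = 56 is 1 byte ≤ B = 5; zero-pad to 5 bytes: K' = 56 00 00 00 00.
K' ⊕ ipad = 60 36 36 36 36.  K' ⊕ opad = 0a 5c 5c 5c 5c.
Inner input = (K'⊕ipad) ∥ m = 60 36 36 36 36 ∥ 91 b5 93 55 a6.
Inner hash: sum = 96+54+54+54+54+145+181+147+85+166 = 1036; mod 256 = 12 → 0c.
Outer input = (K'⊕opad) ∥ inner = 0a 5c 5c 5c 5c ∥ 0c.
Outer hash (tag): sum = 10+92+92+92+92+12 = 390; mod 256 = 134 → 86.

86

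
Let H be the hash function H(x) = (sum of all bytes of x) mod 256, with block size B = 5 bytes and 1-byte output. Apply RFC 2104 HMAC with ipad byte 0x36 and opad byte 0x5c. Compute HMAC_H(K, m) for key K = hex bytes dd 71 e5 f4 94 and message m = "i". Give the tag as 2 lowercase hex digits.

a9

Key hex bytes dd 71 e5 f4 94 is exactly B = 5 bytes: K' = dd 71 e5 f4 94.
K' ⊕ ipad = eb 47 d3 c2 a2.  K' ⊕ opad = 81 2d b9 a8 c8.
Inner input = (K'⊕ipad) ∥ m = eb 47 d3 c2 a2 ∥ 69.
Inner hash: sum = 235+71+211+194+162+105 = 978; mod 256 = 210 → d2.
Outer input = (K'⊕opad) ∥ inner = 81 2d b9 a8 c8 ∥ d2.
Outer hash (tag): sum = 129+45+185+168+200+210 = 937; mod 256 = 169 → a9.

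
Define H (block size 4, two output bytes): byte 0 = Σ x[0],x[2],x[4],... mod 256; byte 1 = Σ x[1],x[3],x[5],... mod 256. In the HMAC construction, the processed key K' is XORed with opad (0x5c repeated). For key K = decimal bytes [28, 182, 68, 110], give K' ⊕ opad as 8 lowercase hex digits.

40ea1832

Key decimal bytes [28, 182, 68, 110] = 1c b6 44 6e is exactly B = 4 bytes: K' = 1c b6 44 6e.
XOR each byte with 0x5c: 1c⊕5c=40, b6⊕5c=ea, 44⊕5c=18, 6e⊕5c=32.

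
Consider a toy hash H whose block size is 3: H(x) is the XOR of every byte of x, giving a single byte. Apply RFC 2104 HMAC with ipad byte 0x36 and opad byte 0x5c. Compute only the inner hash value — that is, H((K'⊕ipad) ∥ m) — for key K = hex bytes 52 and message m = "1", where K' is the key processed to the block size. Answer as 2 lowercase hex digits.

55

Key hex bytes 52 is 1 byte ≤ B = 3; zero-pad to 3 bytes: K' = 52 00 00.
K' ⊕ ipad = 64 36 36.
Inner input = 64 36 36 ∥ 31.
Inner hash: XOR 64⊕36⊕36⊕31 = 55.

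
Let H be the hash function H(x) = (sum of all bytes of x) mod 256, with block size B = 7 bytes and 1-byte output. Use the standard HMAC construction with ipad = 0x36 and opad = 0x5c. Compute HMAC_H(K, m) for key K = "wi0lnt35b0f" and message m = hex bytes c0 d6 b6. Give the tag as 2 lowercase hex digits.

22

Key "wi0lnt35b0f" = 77 69 30 6c 6e 74 33 35 62 30 66 is 11 bytes > B = 7, so hash it first: H(key) = be, then zero-pad to 7 bytes: K' = be 00 00 00 00 00 00.
K' ⊕ ipad = 88 36 36 36 36 36 36.  K' ⊕ opad = e2 5c 5c 5c 5c 5c 5c.
Inner input = (K'⊕ipad) ∥ m = 88 36 36 36 36 36 36 ∥ c0 d6 b6.
Inner hash: sum = 136+54+54+54+54+54+54+192+214+182 = 1048; mod 256 = 24 → 18.
Outer input = (K'⊕opad) ∥ inner = e2 5c 5c 5c 5c 5c 5c ∥ 18.
Outer hash (tag): sum = 226+92+92+92+92+92+92+24 = 802; mod 256 = 34 → 22.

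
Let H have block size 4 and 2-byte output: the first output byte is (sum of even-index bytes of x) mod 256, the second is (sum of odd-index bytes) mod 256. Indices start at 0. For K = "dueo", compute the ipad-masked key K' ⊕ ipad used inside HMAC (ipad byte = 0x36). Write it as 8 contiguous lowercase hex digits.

52435359

Key "dueo" = 64 75 65 6f is exactly B = 4 bytes: K' = 64 75 65 6f.
XOR each byte with 0x36: 64⊕36=52, 75⊕36=43, 65⊕36=53, 6f⊕36=59.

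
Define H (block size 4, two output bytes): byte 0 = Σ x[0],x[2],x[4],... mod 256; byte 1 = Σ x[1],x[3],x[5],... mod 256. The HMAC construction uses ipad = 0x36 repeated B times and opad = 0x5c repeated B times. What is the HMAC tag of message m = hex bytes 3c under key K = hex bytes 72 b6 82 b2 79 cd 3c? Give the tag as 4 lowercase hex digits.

62fe

Key hex bytes 72 b6 82 b2 79 cd 3c is 7 bytes > B = 4, so hash it first: H(key) = a9 35, then zero-pad to 4 bytes: K' = a9 35 00 00.
K' ⊕ ipad = 9f 03 36 36.  K' ⊕ opad = f5 69 5c 5c.
Inner input = (K'⊕ipad) ∥ m = 9f 03 36 36 ∥ 3c.
Inner hash: even-index sum = 273 mod 256 = 17; odd-index sum = 57 mod 256 = 57 → 11 39.
Outer input = (K'⊕opad) ∥ inner = f5 69 5c 5c ∥ 11 39.
Outer hash (tag): even-index sum = 354 mod 256 = 98; odd-index sum = 254 mod 256 = 254 → 62 fe.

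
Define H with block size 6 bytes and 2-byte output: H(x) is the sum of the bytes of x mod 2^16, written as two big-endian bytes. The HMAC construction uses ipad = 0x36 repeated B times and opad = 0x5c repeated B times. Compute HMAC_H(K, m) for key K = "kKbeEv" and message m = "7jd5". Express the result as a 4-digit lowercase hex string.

Key "kKbeEv" = 6b 4b 62 65 45 76 is exactly B = 6 bytes: K' = 6b 4b 62 65 45 76.
K' ⊕ ipad = 5d 7d 54 53 73 40.  K' ⊕ opad = 37 17 3e 39 19 2a.
Inner input = (K'⊕ipad) ∥ m = 5d 7d 54 53 73 40 ∥ 37 6a 64 35.
Inner hash: sum = 93+125+84+83+115+64+55+106+100+53 = 878 → 03 6e.
Outer input = (K'⊕opad) ∥ inner = 37 17 3e 39 19 2a ∥ 03 6e.
Outer hash (tag): sum = 55+23+62+57+25+42+3+110 = 377 → 01 79.

0179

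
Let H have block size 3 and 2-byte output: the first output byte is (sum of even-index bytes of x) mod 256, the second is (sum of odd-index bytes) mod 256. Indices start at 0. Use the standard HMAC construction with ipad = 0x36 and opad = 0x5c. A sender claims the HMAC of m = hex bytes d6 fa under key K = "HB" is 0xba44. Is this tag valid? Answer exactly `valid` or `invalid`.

Key "HB" = 48 42 is 2 bytes ≤ B = 3; zero-pad to 3 bytes: K' = 48 42 00.
K' ⊕ ipad = 7e 74 36; K' ⊕ opad = 14 1e 5c.
Inner hash: even-index sum = 430 mod 256 = 174; odd-index sum = 330 mod 256 = 74 → ae 4a.
Outer hash (recomputed tag): even-index sum = 186 mod 256 = 186; odd-index sum = 204 mod 256 = 204 → ba cc.
Recomputed tag = bacc; claimed = ba44 → mismatch.

invalid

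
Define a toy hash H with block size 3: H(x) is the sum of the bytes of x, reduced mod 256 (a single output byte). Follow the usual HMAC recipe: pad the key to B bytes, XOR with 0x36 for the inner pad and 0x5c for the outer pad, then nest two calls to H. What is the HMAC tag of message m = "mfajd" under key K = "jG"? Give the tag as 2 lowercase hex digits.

Key "jG" = 6a 47 is 2 bytes ≤ B = 3; zero-pad to 3 bytes: K' = 6a 47 00.
K' ⊕ ipad = 5c 71 36.  K' ⊕ opad = 36 1b 5c.
Inner input = (K'⊕ipad) ∥ m = 5c 71 36 ∥ 6d 66 61 6a 64.
Inner hash: sum = 92+113+54+109+102+97+106+100 = 773; mod 256 = 5 → 05.
Outer input = (K'⊕opad) ∥ inner = 36 1b 5c ∥ 05.
Outer hash (tag): sum = 54+27+92+5 = 178 → b2.

b2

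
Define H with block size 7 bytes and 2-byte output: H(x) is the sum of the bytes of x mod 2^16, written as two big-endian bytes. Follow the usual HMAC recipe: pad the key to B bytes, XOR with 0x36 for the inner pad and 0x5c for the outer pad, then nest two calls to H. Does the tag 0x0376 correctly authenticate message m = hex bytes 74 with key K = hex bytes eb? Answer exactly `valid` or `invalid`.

valid

Key hex bytes eb is 1 byte ≤ B = 7; zero-pad to 7 bytes: K' = eb 00 00 00 00 00 00.
K' ⊕ ipad = dd 36 36 36 36 36 36; K' ⊕ opad = b7 5c 5c 5c 5c 5c 5c.
Inner hash: sum = 221+54+54+54+54+54+54+116 = 661 → 02 95.
Outer hash (recomputed tag): sum = 183+92+92+92+92+92+92+2+149 = 886 → 03 76.
Recomputed tag = 0376; claimed = 0376 → match.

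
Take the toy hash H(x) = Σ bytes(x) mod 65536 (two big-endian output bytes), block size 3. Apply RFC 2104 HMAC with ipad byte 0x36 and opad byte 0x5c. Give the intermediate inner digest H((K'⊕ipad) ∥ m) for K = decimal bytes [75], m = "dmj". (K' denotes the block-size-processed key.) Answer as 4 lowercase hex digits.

Key decimal bytes [75] = 4b is 1 byte ≤ B = 3; zero-pad to 3 bytes: K' = 4b 00 00.
K' ⊕ ipad = 7d 36 36.
Inner input = 7d 36 36 ∥ 64 6d 6a.
Inner hash: sum = 125+54+54+100+109+106 = 548 → 02 24.

0224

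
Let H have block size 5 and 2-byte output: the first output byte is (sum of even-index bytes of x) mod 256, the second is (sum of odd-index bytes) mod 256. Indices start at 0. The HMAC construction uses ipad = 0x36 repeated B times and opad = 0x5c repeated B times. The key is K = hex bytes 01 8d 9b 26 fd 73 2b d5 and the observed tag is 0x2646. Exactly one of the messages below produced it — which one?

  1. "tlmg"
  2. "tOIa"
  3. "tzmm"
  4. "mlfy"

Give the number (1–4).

Key hex bytes 01 8d 9b 26 fd 73 2b d5 is 8 bytes > B = 5, so hash it first: H(key) = c4 fb, then zero-pad to 5 bytes: K' = c4 fb 00 00 00.
K' ⊕ ipad = f2 cd 36 36 36; K' ⊕ opad = 98 a7 5c 5c 5c.
m1: inner = H(f2 cd 36 36 36 74 6c 6d 67) = 31 e4; tag = H(98 a7 5c 5c 5c 31 e4) = 3434
m2: inner = H(f2 cd 36 36 36 74 4f 49 61) = 0e c0; tag = H(98 a7 5c 5c 5c 0e c0) = 1011
m3: inner = H(f2 cd 36 36 36 74 7a 6d 6d) = 45 e4; tag = H(98 a7 5c 5c 5c 45 e4) = 3448
m4: inner = H(f2 cd 36 36 36 6d 6c 66 79) = 43 d6; tag = H(98 a7 5c 5c 5c 43 d6) = 2646 ← matches

4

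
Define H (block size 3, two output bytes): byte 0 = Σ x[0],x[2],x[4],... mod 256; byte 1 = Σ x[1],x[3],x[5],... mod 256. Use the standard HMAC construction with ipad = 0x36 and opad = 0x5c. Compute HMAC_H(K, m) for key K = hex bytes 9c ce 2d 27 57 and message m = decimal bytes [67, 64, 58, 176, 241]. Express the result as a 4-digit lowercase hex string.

09e5

Key hex bytes 9c ce 2d 27 57 is 5 bytes > B = 3, so hash it first: H(key) = 20 f5, then zero-pad to 3 bytes: K' = 20 f5 00.
K' ⊕ ipad = 16 c3 36.  K' ⊕ opad = 7c a9 5c.
Inner input = (K'⊕ipad) ∥ m = 16 c3 36 ∥ 43 40 3a b0 f1.
Inner hash: even-index sum = 316 mod 256 = 60; odd-index sum = 561 mod 256 = 49 → 3c 31.
Outer input = (K'⊕opad) ∥ inner = 7c a9 5c ∥ 3c 31.
Outer hash (tag): even-index sum = 265 mod 256 = 9; odd-index sum = 229 mod 256 = 229 → 09 e5.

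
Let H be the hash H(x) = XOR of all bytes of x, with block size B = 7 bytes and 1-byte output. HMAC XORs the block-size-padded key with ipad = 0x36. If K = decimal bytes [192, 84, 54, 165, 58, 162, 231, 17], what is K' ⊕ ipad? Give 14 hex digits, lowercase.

Key decimal bytes [192, 84, 54, 165, 58, 162, 231, 17] = c0 54 36 a5 3a a2 e7 11 is 8 bytes > B = 7, so hash it first: H(key) = 69, then zero-pad to 7 bytes: K' = 69 00 00 00 00 00 00.
XOR each byte with 0x36: 69⊕36=5f, 00⊕36=36, 00⊕36=36, 00⊕36=36, 00⊕36=36, 00⊕36=36, 00⊕36=36.

5f363636363636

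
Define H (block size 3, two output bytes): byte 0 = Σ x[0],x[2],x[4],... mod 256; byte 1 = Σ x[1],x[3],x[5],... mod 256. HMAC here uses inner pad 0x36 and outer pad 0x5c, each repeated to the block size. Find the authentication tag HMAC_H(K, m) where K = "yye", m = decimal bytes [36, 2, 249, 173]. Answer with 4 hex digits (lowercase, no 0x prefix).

Key "yye" = 79 79 65 is exactly B = 3 bytes: K' = 79 79 65.
K' ⊕ ipad = 4f 4f 53.  K' ⊕ opad = 25 25 39.
Inner input = (K'⊕ipad) ∥ m = 4f 4f 53 ∥ 24 02 f9 ad.
Inner hash: even-index sum = 337 mod 256 = 81; odd-index sum = 364 mod 256 = 108 → 51 6c.
Outer input = (K'⊕opad) ∥ inner = 25 25 39 ∥ 51 6c.
Outer hash (tag): even-index sum = 202 mod 256 = 202; odd-index sum = 118 mod 256 = 118 → ca 76.

ca76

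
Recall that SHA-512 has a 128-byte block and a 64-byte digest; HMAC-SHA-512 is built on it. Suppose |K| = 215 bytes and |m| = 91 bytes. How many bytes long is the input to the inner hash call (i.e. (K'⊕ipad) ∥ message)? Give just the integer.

Key is 215 > 128 bytes, so it is hashed to 64 bytes then zero-padded to 128: |K'| = 128.
Inner input = (K'⊕ipad) ∥ m → 128 + 91 = 219 bytes.

219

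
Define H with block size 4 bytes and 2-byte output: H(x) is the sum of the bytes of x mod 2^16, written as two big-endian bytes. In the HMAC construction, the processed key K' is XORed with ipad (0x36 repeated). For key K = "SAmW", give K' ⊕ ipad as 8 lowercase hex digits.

Key "SAmW" = 53 41 6d 57 is exactly B = 4 bytes: K' = 53 41 6d 57.
XOR each byte with 0x36: 53⊕36=65, 41⊕36=77, 6d⊕36=5b, 57⊕36=61.

65775b61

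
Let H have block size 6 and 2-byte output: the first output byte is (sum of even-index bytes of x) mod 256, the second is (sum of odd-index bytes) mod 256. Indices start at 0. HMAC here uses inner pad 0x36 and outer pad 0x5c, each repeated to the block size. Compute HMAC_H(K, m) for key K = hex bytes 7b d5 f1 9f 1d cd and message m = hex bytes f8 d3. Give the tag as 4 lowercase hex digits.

4c37

Key hex bytes 7b d5 f1 9f 1d cd is exactly B = 6 bytes: K' = 7b d5 f1 9f 1d cd.
K' ⊕ ipad = 4d e3 c7 a9 2b fb.  K' ⊕ opad = 27 89 ad c3 41 91.
Inner input = (K'⊕ipad) ∥ m = 4d e3 c7 a9 2b fb ∥ f8 d3.
Inner hash: even-index sum = 567 mod 256 = 55; odd-index sum = 858 mod 256 = 90 → 37 5a.
Outer input = (K'⊕opad) ∥ inner = 27 89 ad c3 41 91 ∥ 37 5a.
Outer hash (tag): even-index sum = 332 mod 256 = 76; odd-index sum = 567 mod 256 = 55 → 4c 37.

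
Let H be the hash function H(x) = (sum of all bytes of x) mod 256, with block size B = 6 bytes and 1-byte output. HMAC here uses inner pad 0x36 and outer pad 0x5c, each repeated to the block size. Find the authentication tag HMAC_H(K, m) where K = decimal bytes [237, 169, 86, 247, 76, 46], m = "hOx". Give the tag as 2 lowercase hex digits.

39

Key decimal bytes [237, 169, 86, 247, 76, 46] = ed a9 56 f7 4c 2e is exactly B = 6 bytes: K' = ed a9 56 f7 4c 2e.
K' ⊕ ipad = db 9f 60 c1 7a 18.  K' ⊕ opad = b1 f5 0a ab 10 72.
Inner input = (K'⊕ipad) ∥ m = db 9f 60 c1 7a 18 ∥ 68 4f 78.
Inner hash: sum = 219+159+96+193+122+24+104+79+120 = 1116; mod 256 = 92 → 5c.
Outer input = (K'⊕opad) ∥ inner = b1 f5 0a ab 10 72 ∥ 5c.
Outer hash (tag): sum = 177+245+10+171+16+114+92 = 825; mod 256 = 57 → 39.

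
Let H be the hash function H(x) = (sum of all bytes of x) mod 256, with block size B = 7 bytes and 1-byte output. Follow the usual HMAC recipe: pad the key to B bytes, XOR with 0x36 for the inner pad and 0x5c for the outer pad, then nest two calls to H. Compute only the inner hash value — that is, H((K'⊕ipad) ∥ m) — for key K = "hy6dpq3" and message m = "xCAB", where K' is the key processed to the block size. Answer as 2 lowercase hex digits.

cf

Key "hy6dpq3" = 68 79 36 64 70 71 33 is exactly B = 7 bytes: K' = 68 79 36 64 70 71 33.
K' ⊕ ipad = 5e 4f 00 52 46 47 05.
Inner input = 5e 4f 00 52 46 47 05 ∥ 78 43 41 42.
Inner hash: sum = 94+79+0+82+70+71+5+120+67+65+66 = 719; mod 256 = 207 → cf.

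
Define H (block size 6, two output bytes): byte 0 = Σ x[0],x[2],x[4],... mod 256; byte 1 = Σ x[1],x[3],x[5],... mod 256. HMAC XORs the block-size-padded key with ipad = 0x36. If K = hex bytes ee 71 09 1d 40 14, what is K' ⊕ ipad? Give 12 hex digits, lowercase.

Key hex bytes ee 71 09 1d 40 14 is exactly B = 6 bytes: K' = ee 71 09 1d 40 14.
XOR each byte with 0x36: ee⊕36=d8, 71⊕36=47, 09⊕36=3f, 1d⊕36=2b, 40⊕36=76, 14⊕36=22.

d8473f2b7622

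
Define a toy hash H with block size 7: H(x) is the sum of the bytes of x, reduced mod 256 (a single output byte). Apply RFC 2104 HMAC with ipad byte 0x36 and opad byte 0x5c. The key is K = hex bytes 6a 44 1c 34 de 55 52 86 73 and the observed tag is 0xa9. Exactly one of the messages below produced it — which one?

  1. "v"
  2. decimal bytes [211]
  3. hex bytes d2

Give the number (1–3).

Key hex bytes 6a 44 1c 34 de 55 52 86 73 is 9 bytes > B = 7, so hash it first: H(key) = 7c, then zero-pad to 7 bytes: K' = 7c 00 00 00 00 00 00.
K' ⊕ ipad = 4a 36 36 36 36 36 36; K' ⊕ opad = 20 5c 5c 5c 5c 5c 5c.
m1: inner = H(4a 36 36 36 36 36 36 76) = 04; tag = H(20 5c 5c 5c 5c 5c 5c 04) = 4c
m2: inner = H(4a 36 36 36 36 36 36 d3) = 61; tag = H(20 5c 5c 5c 5c 5c 5c 61) = a9 ← matches
m3: inner = H(4a 36 36 36 36 36 36 d2) = 60; tag = H(20 5c 5c 5c 5c 5c 5c 60) = a8

2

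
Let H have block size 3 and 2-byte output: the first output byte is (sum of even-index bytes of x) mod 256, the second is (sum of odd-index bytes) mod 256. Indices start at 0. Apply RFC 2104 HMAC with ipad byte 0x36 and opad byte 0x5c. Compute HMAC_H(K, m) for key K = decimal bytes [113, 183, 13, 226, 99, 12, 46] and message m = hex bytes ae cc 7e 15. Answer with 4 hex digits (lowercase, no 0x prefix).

6e49

Key decimal bytes [113, 183, 13, 226, 99, 12, 46] = 71 b7 0d e2 63 0c 2e is 7 bytes > B = 3, so hash it first: H(key) = 0f a5, then zero-pad to 3 bytes: K' = 0f a5 00.
K' ⊕ ipad = 39 93 36.  K' ⊕ opad = 53 f9 5c.
Inner input = (K'⊕ipad) ∥ m = 39 93 36 ∥ ae cc 7e 15.
Inner hash: even-index sum = 336 mod 256 = 80; odd-index sum = 447 mod 256 = 191 → 50 bf.
Outer input = (K'⊕opad) ∥ inner = 53 f9 5c ∥ 50 bf.
Outer hash (tag): even-index sum = 366 mod 256 = 110; odd-index sum = 329 mod 256 = 73 → 6e 49.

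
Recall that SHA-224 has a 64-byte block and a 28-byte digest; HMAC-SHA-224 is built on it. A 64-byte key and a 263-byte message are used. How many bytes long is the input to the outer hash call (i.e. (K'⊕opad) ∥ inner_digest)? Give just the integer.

92

Key is 64 ≤ 64 bytes, zero-padded: |K'| = 64.
Outer input = (K'⊕opad) ∥ H(inner) → 64 + 28 = 92 bytes.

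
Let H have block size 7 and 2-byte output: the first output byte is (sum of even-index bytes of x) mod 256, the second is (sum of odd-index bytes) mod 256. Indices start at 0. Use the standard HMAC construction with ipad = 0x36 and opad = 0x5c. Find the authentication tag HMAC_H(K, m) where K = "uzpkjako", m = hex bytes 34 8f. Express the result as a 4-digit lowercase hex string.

Key "uzpkjako" = 75 7a 70 6b 6a 61 6b 6f is 8 bytes > B = 7, so hash it first: H(key) = ba b5, then zero-pad to 7 bytes: K' = ba b5 00 00 00 00 00.
K' ⊕ ipad = 8c 83 36 36 36 36 36.  K' ⊕ opad = e6 e9 5c 5c 5c 5c 5c.
Inner input = (K'⊕ipad) ∥ m = 8c 83 36 36 36 36 36 ∥ 34 8f.
Inner hash: even-index sum = 445 mod 256 = 189; odd-index sum = 291 mod 256 = 35 → bd 23.
Outer input = (K'⊕opad) ∥ inner = e6 e9 5c 5c 5c 5c 5c ∥ bd 23.
Outer hash (tag): even-index sum = 541 mod 256 = 29; odd-index sum = 606 mod 256 = 94 → 1d 5e.

1d5e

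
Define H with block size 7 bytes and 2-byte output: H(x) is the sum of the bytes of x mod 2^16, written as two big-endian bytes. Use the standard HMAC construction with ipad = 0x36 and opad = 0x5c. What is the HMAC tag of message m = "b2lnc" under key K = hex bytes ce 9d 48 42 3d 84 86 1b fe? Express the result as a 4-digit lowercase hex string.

Key hex bytes ce 9d 48 42 3d 84 86 1b fe is 9 bytes > B = 7, so hash it first: H(key) = 04 55, then zero-pad to 7 bytes: K' = 04 55 00 00 00 00 00.
K' ⊕ ipad = 32 63 36 36 36 36 36.  K' ⊕ opad = 58 09 5c 5c 5c 5c 5c.
Inner input = (K'⊕ipad) ∥ m = 32 63 36 36 36 36 36 ∥ 62 32 6c 6e 63.
Inner hash: sum = 50+99+54+54+54+54+54+98+50+108+110+99 = 884 → 03 74.
Outer input = (K'⊕opad) ∥ inner = 58 09 5c 5c 5c 5c 5c ∥ 03 74.
Outer hash (tag): sum = 88+9+92+92+92+92+92+3+116 = 676 → 02 a4.

02a4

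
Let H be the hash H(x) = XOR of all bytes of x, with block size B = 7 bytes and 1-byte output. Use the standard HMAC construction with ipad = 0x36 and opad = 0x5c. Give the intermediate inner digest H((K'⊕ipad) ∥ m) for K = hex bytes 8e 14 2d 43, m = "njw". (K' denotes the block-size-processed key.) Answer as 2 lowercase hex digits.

b1

Key hex bytes 8e 14 2d 43 is 4 bytes ≤ B = 7; zero-pad to 7 bytes: K' = 8e 14 2d 43 00 00 00.
K' ⊕ ipad = b8 22 1b 75 36 36 36.
Inner input = b8 22 1b 75 36 36 36 ∥ 6e 6a 77.
Inner hash: XOR b8⊕22⊕1b⊕75⊕36⊕36⊕36⊕6e⊕6a⊕77 = b1.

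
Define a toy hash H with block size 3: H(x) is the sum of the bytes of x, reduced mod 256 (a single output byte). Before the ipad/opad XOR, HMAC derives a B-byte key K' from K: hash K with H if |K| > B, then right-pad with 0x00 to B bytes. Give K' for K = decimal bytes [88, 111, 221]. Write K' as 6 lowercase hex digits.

586fdd

Key decimal bytes [88, 111, 221] = 58 6f dd is exactly B = 3 bytes: K' = 58 6f dd.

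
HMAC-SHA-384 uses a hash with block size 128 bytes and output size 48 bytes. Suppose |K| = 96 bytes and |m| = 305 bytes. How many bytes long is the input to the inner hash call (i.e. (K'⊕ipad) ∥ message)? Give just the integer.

Key is 96 ≤ 128 bytes, zero-padded: |K'| = 128.
Inner input = (K'⊕ipad) ∥ m → 128 + 305 = 433 bytes.

433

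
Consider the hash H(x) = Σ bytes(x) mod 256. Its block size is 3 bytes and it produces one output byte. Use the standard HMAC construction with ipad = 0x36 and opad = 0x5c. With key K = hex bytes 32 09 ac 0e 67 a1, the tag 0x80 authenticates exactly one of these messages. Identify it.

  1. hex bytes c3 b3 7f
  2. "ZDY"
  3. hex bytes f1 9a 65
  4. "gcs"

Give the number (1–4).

Key hex bytes 32 09 ac 0e 67 a1 is 6 bytes > B = 3, so hash it first: H(key) = fd, then zero-pad to 3 bytes: K' = fd 00 00.
K' ⊕ ipad = cb 36 36; K' ⊕ opad = a1 5c 5c.
m1: inner = H(cb 36 36 c3 b3 7f) = 2c; tag = H(a1 5c 5c 2c) = 85
m2: inner = H(cb 36 36 5a 44 59) = 2e; tag = H(a1 5c 5c 2e) = 87
m3: inner = H(cb 36 36 f1 9a 65) = 27; tag = H(a1 5c 5c 27) = 80 ← matches
m4: inner = H(cb 36 36 67 63 73) = 74; tag = H(a1 5c 5c 74) = cd

3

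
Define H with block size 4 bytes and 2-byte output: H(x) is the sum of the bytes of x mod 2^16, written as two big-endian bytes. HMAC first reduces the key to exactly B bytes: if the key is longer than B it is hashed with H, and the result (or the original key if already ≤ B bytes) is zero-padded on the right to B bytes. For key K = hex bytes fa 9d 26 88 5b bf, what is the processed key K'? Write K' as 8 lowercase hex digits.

035f0000

|K| = 6 > B = 4, so first hash the key.
H(K): sum = 250+157+38+136+91+191 = 863 → 03 5f.
Zero-pad H(K) = 03 5f to 4 bytes: K' = 03 5f 00 00.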